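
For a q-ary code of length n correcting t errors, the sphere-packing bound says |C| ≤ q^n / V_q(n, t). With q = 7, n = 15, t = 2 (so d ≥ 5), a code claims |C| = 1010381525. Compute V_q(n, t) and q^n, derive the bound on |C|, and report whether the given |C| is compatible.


V_q(n, t) = 3871, q^n = 4747561509943, Hamming bound = 1226443169, |C| = 1010381525 ≤ bound (satisfied).

Step 1: Compute V_q(n, t) = Σ_{j=0}^2 C(n, j) (q−1)^j.
  j = 0: C(15,0)·(6)^0 = 1·1 = 1.
  j = 1: C(15,1)·(6)^1 = 15·6 = 90.
  j = 2: C(15,2)·(6)^2 = 105·36 = 3780.
  V_q(n, t) = 1 + 90 + 3780 = 3871.
Step 2: q^n = 7^15 = 4747561509943.
Step 3: Hamming bound ⌊q^n / V_q(n,t)⌋ = ⌊4747561509943/3871⌋ = 1226443169.
Step 4: Compare |C| = 1010381525 to 1226443169: satisfied.
The claimed |C| lies below the Hamming bound.


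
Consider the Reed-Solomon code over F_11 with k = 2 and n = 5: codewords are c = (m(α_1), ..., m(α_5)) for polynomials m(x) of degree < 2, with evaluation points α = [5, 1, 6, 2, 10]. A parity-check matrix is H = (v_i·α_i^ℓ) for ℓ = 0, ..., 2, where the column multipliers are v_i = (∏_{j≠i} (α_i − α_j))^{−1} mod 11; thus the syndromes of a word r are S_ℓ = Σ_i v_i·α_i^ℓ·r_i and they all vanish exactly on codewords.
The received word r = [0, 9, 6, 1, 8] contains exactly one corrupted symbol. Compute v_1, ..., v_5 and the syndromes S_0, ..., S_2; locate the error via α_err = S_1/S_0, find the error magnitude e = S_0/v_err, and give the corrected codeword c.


S = (10, 9, 7), error at position 4, error magnitude e = 8, c = [0, 9, 6, 4, 8].

Step 1: column multipliers v_i = (∏_{j≠i}(α_i − α_j))^{−1} mod 11.
  i = 1 (α = 5): (5−1)(5−6)(5−2)(5−10) = 4·(−1)·3·(−5) = 60 ≡ 5, so v_1 = 5^{−1} = 9 (mod 11).
  i = 2 (α = 1): (1−5)(1−6)(1−2)(1−10) = (−4)·(−5)·(−1)·(−9) = 180 ≡ 4, so v_2 = 4^{−1} = 3 (mod 11).
  i = 3 (α = 6): (6−5)(6−1)(6−2)(6−10) = 1·5·4·(−4) = −80 ≡ 8, so v_3 = 8^{−1} = 7 (mod 11).
  i = 4 (α = 2): (2−5)(2−1)(2−6)(2−10) = (−3)·1·(−4)·(−8) = −96 ≡ 3, so v_4 = 3^{−1} = 4 (mod 11).
  i = 5 (α = 10): (10−5)(10−1)(10−6)(10−2) = 5·9·4·8 = 1440 ≡ 10, so v_5 = 10^{−1} = 10 (mod 11).
  v = [9, 3, 7, 4, 10].
Step 2: syndromes of r = [0, 9, 6, 1, 8] (all sums mod 11).
  S_0 = Σ v_i r_i = 9·0 + 3·9 + 7·6 + 4·1 + 10·8 = 153 ≡ 10.
  S_1 = Σ v_i α_i r_i = 9·5·0 + 3·1·9 + 7·6·6 + 4·2·1 + 10·10·8 = 1087 ≡ 9.
  α_i^2 mod 11 = [3, 1, 3, 4, 1].
  S_2 = Σ v_i α_i^2 r_i = 9·3·0 + 3·1·9 + 7·3·6 + 4·4·1 + 10·1·8 = 249 ≡ 7.
  S = (10, 9, 7) ≠ 0, so r is not a codeword (an error is present).
Step 3: locate the error. For a single error e at position i, S_ℓ = v_i·e·α_i^ℓ, so α_err = S_1/S_0.
  S_0^{−1} = 10^{−1} = 10 (mod 11), so α_err = 9·10 = 90 ≡ 2 = α_4. Error position i = 4.
  Consistency check: S_2/S_1 = 7·5 = 35 ≡ 2 = α_err ✓ (single-error assumption holds).
Step 4: error magnitude e = S_0/v_4 = S_0·∏_{j≠4}(α_4 − α_j) = 10·3 = 30 ≡ 8 (mod 11).
Step 5: correct position 4: c_4 = r_4 − e = 1 − 8 ≡ 4 (mod 11). Hence c = [0, 9, 6, 4, 8].
  Check: interpolating c through the α_i gives m(x) = 3 + 6·x (degree < 2) with m(α_i) = c_i for every i, so c is indeed a codeword.


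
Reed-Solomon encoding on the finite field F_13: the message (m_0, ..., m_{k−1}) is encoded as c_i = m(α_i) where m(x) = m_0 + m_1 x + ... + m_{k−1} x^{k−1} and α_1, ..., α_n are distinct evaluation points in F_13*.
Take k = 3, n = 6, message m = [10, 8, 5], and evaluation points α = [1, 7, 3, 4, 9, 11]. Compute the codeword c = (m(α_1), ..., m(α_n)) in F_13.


c = [10, 12, 1, 5, 6, 1]

Message polynomial: m(x) = 10 + 8·x + 5·x^2 (mod 13).
For each evaluation point α_i, compute m(α_i) mod 13:
  α_1 = 1: Horner steps 5 → 0 → 10, so m(1) = 10.
  α_2 = 7: Horner steps 5 → 4 → 12, so m(7) = 12.
  α_3 = 3: Horner steps 5 → 10 → 1, so m(3) = 1.
  α_4 = 4: Horner steps 5 → 2 → 5, so m(4) = 5.
  α_5 = 9: Horner steps 5 → 1 → 6, so m(9) = 6.
  α_6 = 11: Horner steps 5 → 11 → 1, so m(11) = 1.
Codeword c = [10, 12, 1, 5, 6, 1] ∈ F_13^6.


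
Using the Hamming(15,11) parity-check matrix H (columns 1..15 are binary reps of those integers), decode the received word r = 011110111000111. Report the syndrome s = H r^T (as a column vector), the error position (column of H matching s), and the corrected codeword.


s = (1, 0, 1, 0)^T, error position = 10, corrected codeword c = 011110111100111

Compute s = H r^T mod 2 one row at a time:
  s_1 = 1 + 1 + 0 + 0 + 0 + 1 + 1 + 1 = 5 ≡ 1 (mod 2).
  s_2 = 1 + 1 + 0 + 1 + 0 + 1 + 1 + 1 = 6 ≡ 0 (mod 2).
  s_3 = 1 + 1 + 0 + 1 + 0 + 0 + 1 + 1 = 5 ≡ 1 (mod 2).
  s_4 = 0 + 1 + 1 + 1 + 1 + 0 + 1 + 1 = 6 ≡ 0 (mod 2).
s = (1, 0, 1, 0)^T — this equals column 10 of H (binary 1010), so error is at position 10.
Correct: flip bit 10 of r = 011110111000111 to get c = 011110111100111.


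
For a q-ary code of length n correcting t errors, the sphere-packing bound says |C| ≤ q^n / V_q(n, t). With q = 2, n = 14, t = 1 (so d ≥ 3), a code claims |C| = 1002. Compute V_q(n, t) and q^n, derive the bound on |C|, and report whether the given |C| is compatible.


V_q(n, t) = 15, q^n = 16384, Hamming bound = 1092, |C| = 1002 ≤ bound (satisfied).

Step 1: Compute V_q(n, t) = Σ_{j=0}^1 C(n, j) (q−1)^j.
  j = 0: C(14,0)·(1)^0 = 1·1 = 1.
  j = 1: C(14,1)·(1)^1 = 14·1 = 14.
  V_q(n, t) = 1 + 14 = 15.
Step 2: q^n = 2^14 = 16384.
Step 3: Hamming bound ⌊q^n / V_q(n,t)⌋ = ⌊16384/15⌋ = 1092.
Step 4: Compare |C| = 1002 to 1092: satisfied.
The claimed |C| lies below the Hamming bound.


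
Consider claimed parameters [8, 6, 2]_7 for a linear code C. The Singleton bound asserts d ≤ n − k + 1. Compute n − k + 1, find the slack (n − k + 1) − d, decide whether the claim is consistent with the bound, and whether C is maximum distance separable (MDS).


Singleton RHS = n − k + 1 = 3, slack = 1, bound satisfied, not MDS.

Singleton bound: d ≤ n − k + 1.
Here n = 8, k = 6, so n − k + 1 = 3.
Given d = 2, check d ≤ 3: YES.
Slack = (n − k + 1) − d = 1.
The code is NOT MDS (slack = 1 > 0).
Description: the claimed parameters are [8, 6, 2]_7; such a code would be non-MDS.


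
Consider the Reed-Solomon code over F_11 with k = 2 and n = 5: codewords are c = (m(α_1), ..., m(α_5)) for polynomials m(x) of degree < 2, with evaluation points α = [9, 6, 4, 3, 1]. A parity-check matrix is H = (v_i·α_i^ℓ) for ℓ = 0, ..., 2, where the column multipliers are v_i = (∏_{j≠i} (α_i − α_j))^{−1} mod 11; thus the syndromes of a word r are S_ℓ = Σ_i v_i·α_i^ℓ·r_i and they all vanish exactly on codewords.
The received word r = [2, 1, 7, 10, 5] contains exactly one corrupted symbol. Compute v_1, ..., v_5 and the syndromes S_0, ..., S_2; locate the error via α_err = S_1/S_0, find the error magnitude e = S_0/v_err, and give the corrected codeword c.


S = (2, 7, 8), error at position 1, error magnitude e = 10, c = [3, 1, 7, 10, 5].

Step 1: column multipliers v_i = (∏_{j≠i}(α_i − α_j))^{−1} mod 11.
  i = 1 (α = 9): (9−6)(9−4)(9−3)(9−1) = 3·5·6·8 = 720 ≡ 5, so v_1 = 5^{−1} = 9 (mod 11).
  i = 2 (α = 6): (6−9)(6−4)(6−3)(6−1) = (−3)·2·3·5 = −90 ≡ 9, so v_2 = 9^{−1} = 5 (mod 11).
  i = 3 (α = 4): (4−9)(4−6)(4−3)(4−1) = (−5)·(−2)·1·3 = 30 ≡ 8, so v_3 = 8^{−1} = 7 (mod 11).
  i = 4 (α = 3): (3−9)(3−6)(3−4)(3−1) = (−6)·(−3)·(−1)·2 = −36 ≡ 8, so v_4 = 8^{−1} = 7 (mod 11).
  i = 5 (α = 1): (1−9)(1−6)(1−4)(1−3) = (−8)·(−5)·(−3)·(−2) = 240 ≡ 9, so v_5 = 9^{−1} = 5 (mod 11).
  v = [9, 5, 7, 7, 5].
Step 2: syndromes of r = [2, 1, 7, 10, 5] (all sums mod 11).
  S_0 = Σ v_i r_i = 9·2 + 5·1 + 7·7 + 7·10 + 5·5 = 167 ≡ 2.
  S_1 = Σ v_i α_i r_i = 9·9·2 + 5·6·1 + 7·4·7 + 7·3·10 + 5·1·5 = 623 ≡ 7.
  α_i^2 mod 11 = [4, 3, 5, 9, 1].
  S_2 = Σ v_i α_i^2 r_i = 9·4·2 + 5·3·1 + 7·5·7 + 7·9·10 + 5·1·5 = 987 ≡ 8.
  S = (2, 7, 8) ≠ 0, so r is not a codeword (an error is present).
Step 3: locate the error. For a single error e at position i, S_ℓ = v_i·e·α_i^ℓ, so α_err = S_1/S_0.
  S_0^{−1} = 2^{−1} = 6 (mod 11), so α_err = 7·6 = 42 ≡ 9 = α_1. Error position i = 1.
  Consistency check: S_2/S_1 = 8·8 = 64 ≡ 9 = α_err ✓ (single-error assumption holds).
Step 4: error magnitude e = S_0/v_1 = S_0·∏_{j≠1}(α_1 − α_j) = 2·5 = 10 ≡ 10 (mod 11).
Step 5: correct position 1: c_1 = r_1 − e = 2 − 10 ≡ 3 (mod 11). Hence c = [3, 1, 7, 10, 5].
  Check: interpolating c through the α_i gives m(x) = 8 + 8·x (degree < 2) with m(α_i) = c_i for every i, so c is indeed a codeword.


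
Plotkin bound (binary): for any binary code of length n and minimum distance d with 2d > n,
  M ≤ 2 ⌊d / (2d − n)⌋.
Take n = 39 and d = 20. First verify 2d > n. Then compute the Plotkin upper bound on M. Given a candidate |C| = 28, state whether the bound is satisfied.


Plotkin bound M ≤ 40; given |C| = 28 ≤ bound (satisfied).

Check applicability: 2d = 40, n = 39.
2d − n = 1 > 0, so Plotkin applies.
Compute d/(2d−n) = 20/1 ≈ 20.0000.
⌊d/(2d−n)⌋ = 20.
Plotkin bound: M ≤ 2·20 = 40.
Given |C| = 28, check: satisfied.
This |C| is below the Plotkin bound.


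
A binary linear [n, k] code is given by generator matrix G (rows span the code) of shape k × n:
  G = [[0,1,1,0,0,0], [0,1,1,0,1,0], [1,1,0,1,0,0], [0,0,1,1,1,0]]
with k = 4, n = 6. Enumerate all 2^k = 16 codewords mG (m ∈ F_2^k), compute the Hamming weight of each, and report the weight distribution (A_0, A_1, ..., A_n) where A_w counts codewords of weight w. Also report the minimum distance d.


Weight distribution: A_0 = 1, A_1 = 2, A_2 = 4, A_3 = 6, A_4 = 3. Minimum distance d = 1.

Enumerate all 2^4 = 16 messages m ∈ F_2^4.
For each, compute codeword c = mG in F_2^6, then tally its weight.
  m = 0000 → c = 000000, weight = 0.
  m = 1000 → c = 011000, weight = 2.
  m = 0100 → c = 011010, weight = 3.
  m = 1100 → c = 000010, weight = 1.
  m = 0010 → c = 110100, weight = 3.
  m = 1010 → c = 101100, weight = 3.
  m = 0110 → c = 101110, weight = 4.
  m = 1110 → c = 110110, weight = 4.
  m = 0001 → c = 001110, weight = 3.
  m = 1001 → c = 010110, weight = 3.
  m = 0101 → c = 010100, weight = 2.
  m = 1101 → c = 001100, weight = 2.
  m = 0011 → c = 111010, weight = 4.
  m = 1011 → c = 100010, weight = 2.
  m = 0111 → c = 100000, weight = 1.
  m = 1111 → c = 111000, weight = 3.
Tally weights:
  weight 0: 1 codewords.
  weight 1: 2 codewords.
  weight 2: 4 codewords.
  weight 3: 6 codewords.
  weight 4: 3 codewords.
Minimum distance d = smallest w > 0 with A_w > 0 = 1.
Sanity: Σ A_w = 16 = 2^4 = 16 ✓.


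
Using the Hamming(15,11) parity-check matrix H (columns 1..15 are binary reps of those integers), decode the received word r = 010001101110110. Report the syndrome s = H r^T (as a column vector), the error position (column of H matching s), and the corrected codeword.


s = (1, 0, 0, 0)^T, error position = 8, corrected codeword c = 010001111110110

Compute s = H r^T mod 2 one row at a time:
  s_1 = 0 + 1 + 1 + 1 + 0 + 1 + 1 + 0 = 5 ≡ 1 (mod 2).
  s_2 = 0 + 0 + 1 + 1 + 0 + 1 + 1 + 0 = 4 ≡ 0 (mod 2).
  s_3 = 1 + 0 + 1 + 1 + 1 + 1 + 1 + 0 = 6 ≡ 0 (mod 2).
  s_4 = 0 + 0 + 0 + 1 + 1 + 1 + 1 + 0 = 4 ≡ 0 (mod 2).
s = (1, 0, 0, 0)^T — this equals column 8 of H (binary 1000), so error is at position 8.
Correct: flip bit 8 of r = 010001101110110 to get c = 010001111110110.


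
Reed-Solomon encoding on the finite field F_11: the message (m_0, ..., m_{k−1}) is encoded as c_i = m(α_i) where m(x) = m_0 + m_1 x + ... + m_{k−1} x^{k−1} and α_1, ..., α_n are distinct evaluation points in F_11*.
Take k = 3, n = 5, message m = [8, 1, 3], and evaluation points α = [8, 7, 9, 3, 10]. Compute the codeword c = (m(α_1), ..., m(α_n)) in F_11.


c = [10, 8, 7, 5, 10]

Message polynomial: m(x) = 8 + 1·x + 3·x^2 (mod 11).
For each evaluation point α_i, compute m(α_i) mod 11:
  α_1 = 8: Horner steps 3 → 3 → 10, so m(8) = 10.
  α_2 = 7: Horner steps 3 → 0 → 8, so m(7) = 8.
  α_3 = 9: Horner steps 3 → 6 → 7, so m(9) = 7.
  α_4 = 3: Horner steps 3 → 10 → 5, so m(3) = 5.
  α_5 = 10: Horner steps 3 → 9 → 10, so m(10) = 10.
Codeword c = [10, 8, 7, 5, 10] ∈ F_11^5.


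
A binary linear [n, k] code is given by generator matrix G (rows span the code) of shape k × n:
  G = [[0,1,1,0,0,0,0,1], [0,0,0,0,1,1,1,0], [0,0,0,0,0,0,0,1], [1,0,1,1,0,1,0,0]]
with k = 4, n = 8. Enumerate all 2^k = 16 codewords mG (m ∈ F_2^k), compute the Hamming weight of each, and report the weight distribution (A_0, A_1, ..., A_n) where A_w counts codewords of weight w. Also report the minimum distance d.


Weight distribution: A_0 = 1, A_1 = 1, A_2 = 1, A_3 = 2, A_4 = 3, A_5 = 5, A_6 = 3. Minimum distance d = 1.

Enumerate all 2^4 = 16 messages m ∈ F_2^4.
For each, compute codeword c = mG in F_2^8, then tally its weight.
  m = 0000 → c = 00000000, weight = 0.
  m = 1000 → c = 01100001, weight = 3.
  m = 0100 → c = 00001110, weight = 3.
  m = 1100 → c = 01101111, weight = 6.
  m = 0010 → c = 00000001, weight = 1.
  m = 1010 → c = 01100000, weight = 2.
  m = 0110 → c = 00001111, weight = 4.
  m = 1110 → c = 01101110, weight = 5.
  m = 0001 → c = 10110100, weight = 4.
  m = 1001 → c = 11010101, weight = 5.
  m = 0101 → c = 10111010, weight = 5.
  m = 1101 → c = 11011011, weight = 6.
  m = 0011 → c = 10110101, weight = 5.
  m = 1011 → c = 11010100, weight = 4.
  m = 0111 → c = 10111011, weight = 6.
  m = 1111 → c = 11011010, weight = 5.
Tally weights:
  weight 0: 1 codewords.
  weight 1: 1 codewords.
  weight 2: 1 codewords.
  weight 3: 2 codewords.
  weight 4: 3 codewords.
  weight 5: 5 codewords.
  weight 6: 3 codewords.
Minimum distance d = smallest w > 0 with A_w > 0 = 1.
Sanity: Σ A_w = 16 = 2^4 = 16 ✓.


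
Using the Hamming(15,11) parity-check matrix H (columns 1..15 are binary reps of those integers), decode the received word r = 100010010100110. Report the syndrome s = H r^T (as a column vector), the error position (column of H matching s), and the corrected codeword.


s = (0, 1, 0, 1)^T, error position = 5, corrected codeword c = 100000010100110

Compute s = H r^T mod 2 one row at a time:
  s_1 = 1 + 0 + 1 + 0 + 0 + 1 + 1 + 0 = 4 ≡ 0 (mod 2).
  s_2 = 0 + 1 + 0 + 0 + 0 + 1 + 1 + 0 = 3 ≡ 1 (mod 2).
  s_3 = 0 + 0 + 0 + 0 + 1 + 0 + 1 + 0 = 2 ≡ 0 (mod 2).
  s_4 = 1 + 0 + 1 + 0 + 0 + 0 + 1 + 0 = 3 ≡ 1 (mod 2).
s = (0, 1, 0, 1)^T — this equals column 5 of H (binary 0101), so error is at position 5.
Correct: flip bit 5 of r = 100010010100110 to get c = 100000010100110.


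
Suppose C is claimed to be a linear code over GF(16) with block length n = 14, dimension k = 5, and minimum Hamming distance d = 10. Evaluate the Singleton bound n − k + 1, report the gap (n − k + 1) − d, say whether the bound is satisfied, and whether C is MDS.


Singleton RHS = n − k + 1 = 10, slack = 0, bound satisfied, MDS.

Singleton bound: d ≤ n − k + 1.
Here n = 14, k = 5, so n − k + 1 = 10.
Given d = 10, check d ≤ 10: YES.
Slack = (n − k + 1) − d = 0.
The code is MDS (slack = 0).
Description: the claimed parameters are [14, 5, 10]_16; such a code would be MDS (meets Singleton bound).


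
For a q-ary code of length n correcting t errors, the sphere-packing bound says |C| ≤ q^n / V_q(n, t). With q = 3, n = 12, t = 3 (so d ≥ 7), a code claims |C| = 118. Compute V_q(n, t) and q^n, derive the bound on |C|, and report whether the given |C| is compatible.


V_q(n, t) = 2049, q^n = 531441, Hamming bound = 259, |C| = 118 ≤ bound (satisfied).

Step 1: Compute V_q(n, t) = Σ_{j=0}^3 C(n, j) (q−1)^j.
  j = 0: C(12,0)·(2)^0 = 1·1 = 1.
  j = 1: C(12,1)·(2)^1 = 12·2 = 24.
  j = 2: C(12,2)·(2)^2 = 66·4 = 264.
  j = 3: C(12,3)·(2)^3 = 220·8 = 1760.
  V_q(n, t) = 1 + 24 + 264 + 1760 = 2049.
Step 2: q^n = 3^12 = 531441.
Step 3: Hamming bound ⌊q^n / V_q(n,t)⌋ = ⌊531441/2049⌋ = 259.
Step 4: Compare |C| = 118 to 259: satisfied.
The claimed |C| lies below the Hamming bound.


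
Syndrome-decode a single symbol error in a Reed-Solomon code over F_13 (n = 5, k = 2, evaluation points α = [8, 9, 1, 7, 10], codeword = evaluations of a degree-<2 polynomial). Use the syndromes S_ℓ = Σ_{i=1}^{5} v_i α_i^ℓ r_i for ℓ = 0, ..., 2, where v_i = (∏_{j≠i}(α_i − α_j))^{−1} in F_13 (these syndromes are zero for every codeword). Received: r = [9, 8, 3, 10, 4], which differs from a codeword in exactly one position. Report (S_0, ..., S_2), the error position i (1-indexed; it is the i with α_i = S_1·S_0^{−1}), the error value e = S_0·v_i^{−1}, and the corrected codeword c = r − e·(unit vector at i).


S = (5, 11, 6), error at position 5, error magnitude e = 10, c = [9, 8, 3, 10, 7].

Step 1: column multipliers v_i = (∏_{j≠i}(α_i − α_j))^{−1} mod 13.
  i = 1 (α = 8): (8−9)(8−1)(8−7)(8−10) = (−1)·7·1·(−2) = 14 ≡ 1, so v_1 = 1^{−1} = 1 (mod 13).
  i = 2 (α = 9): (9−8)(9−1)(9−7)(9−10) = 1·8·2·(−1) = −16 ≡ 10, so v_2 = 10^{−1} = 4 (mod 13).
  i = 3 (α = 1): (1−8)(1−9)(1−7)(1−10) = (−7)·(−8)·(−6)·(−9) = 3024 ≡ 8, so v_3 = 8^{−1} = 5 (mod 13).
  i = 4 (α = 7): (7−8)(7−9)(7−1)(7−10) = (−1)·(−2)·6·(−3) = −36 ≡ 3, so v_4 = 3^{−1} = 9 (mod 13).
  i = 5 (α = 10): (10−8)(10−9)(10−1)(10−7) = 2·1·9·3 = 54 ≡ 2, so v_5 = 2^{−1} = 7 (mod 13).
  v = [1, 4, 5, 9, 7].
Step 2: syndromes of r = [9, 8, 3, 10, 4] (all sums mod 13).
  S_0 = Σ v_i r_i = 1·9 + 4·8 + 5·3 + 9·10 + 7·4 = 174 ≡ 5.
  S_1 = Σ v_i α_i r_i = 1·8·9 + 4·9·8 + 5·1·3 + 9·7·10 + 7·10·4 = 1285 ≡ 11.
  α_i^2 mod 13 = [12, 3, 1, 10, 9].
  S_2 = Σ v_i α_i^2 r_i = 1·12·9 + 4·3·8 + 5·1·3 + 9·10·10 + 7·9·4 = 1371 ≡ 6.
  S = (5, 11, 6) ≠ 0, so r is not a codeword (an error is present).
Step 3: locate the error. For a single error e at position i, S_ℓ = v_i·e·α_i^ℓ, so α_err = S_1/S_0.
  S_0^{−1} = 5^{−1} = 8 (mod 13), so α_err = 11·8 = 88 ≡ 10 = α_5. Error position i = 5.
  Consistency check: S_2/S_1 = 6·6 = 36 ≡ 10 = α_err ✓ (single-error assumption holds).
Step 4: error magnitude e = S_0/v_5 = S_0·∏_{j≠5}(α_5 − α_j) = 5·2 = 10 ≡ 10 (mod 13).
Step 5: correct position 5: c_5 = r_5 − e = 4 − 10 ≡ 7 (mod 13). Hence c = [9, 8, 3, 10, 7].
  Check: interpolating c through the α_i gives m(x) = 4 + 12·x (degree < 2) with m(α_i) = c_i for every i, so c is indeed a codeword.


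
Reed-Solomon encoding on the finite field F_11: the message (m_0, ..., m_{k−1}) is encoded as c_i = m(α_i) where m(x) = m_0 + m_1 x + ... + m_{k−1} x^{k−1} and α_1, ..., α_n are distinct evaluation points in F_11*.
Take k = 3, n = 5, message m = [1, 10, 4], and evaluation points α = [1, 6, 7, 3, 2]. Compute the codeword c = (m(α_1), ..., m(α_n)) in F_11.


c = [4, 7, 3, 1, 4]

Message polynomial: m(x) = 1 + 10·x + 4·x^2 (mod 11).
For each evaluation point α_i, compute m(α_i) mod 11:
  α_1 = 1: Horner steps 4 → 3 → 4, so m(1) = 4.
  α_2 = 6: Horner steps 4 → 1 → 7, so m(6) = 7.
  α_3 = 7: Horner steps 4 → 5 → 3, so m(7) = 3.
  α_4 = 3: Horner steps 4 → 0 → 1, so m(3) = 1.
  α_5 = 2: Horner steps 4 → 7 → 4, so m(2) = 4.
Codeword c = [4, 7, 3, 1, 4] ∈ F_11^5.


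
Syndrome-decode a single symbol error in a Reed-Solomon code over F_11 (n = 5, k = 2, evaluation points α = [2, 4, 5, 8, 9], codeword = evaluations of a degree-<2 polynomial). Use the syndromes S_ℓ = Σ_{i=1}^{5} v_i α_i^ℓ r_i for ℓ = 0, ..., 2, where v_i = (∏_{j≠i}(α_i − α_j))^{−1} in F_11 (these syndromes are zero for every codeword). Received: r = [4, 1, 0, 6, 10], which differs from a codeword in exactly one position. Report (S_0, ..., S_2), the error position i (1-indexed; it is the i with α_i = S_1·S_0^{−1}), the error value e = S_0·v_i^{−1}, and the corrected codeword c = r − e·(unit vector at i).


S = (2, 10, 6), error at position 3, error magnitude e = 6, c = [4, 1, 5, 6, 10].

Step 1: column multipliers v_i = (∏_{j≠i}(α_i − α_j))^{−1} mod 11.
  i = 1 (α = 2): (2−4)(2−5)(2−8)(2−9) = (−2)·(−3)·(−6)·(−7) = 252 ≡ 10, so v_1 = 10^{−1} = 10 (mod 11).
  i = 2 (α = 4): (4−2)(4−5)(4−8)(4−9) = 2·(−1)·(−4)·(−5) = −40 ≡ 4, so v_2 = 4^{−1} = 3 (mod 11).
  i = 3 (α = 5): (5−2)(5−4)(5−8)(5−9) = 3·1·(−3)·(−4) = 36 ≡ 3, so v_3 = 3^{−1} = 4 (mod 11).
  i = 4 (α = 8): (8−2)(8−4)(8−5)(8−9) = 6·4·3·(−1) = −72 ≡ 5, so v_4 = 5^{−1} = 9 (mod 11).
  i = 5 (α = 9): (9−2)(9−4)(9−5)(9−8) = 7·5·4·1 = 140 ≡ 8, so v_5 = 8^{−1} = 7 (mod 11).
  v = [10, 3, 4, 9, 7].
Step 2: syndromes of r = [4, 1, 0, 6, 10] (all sums mod 11).
  S_0 = Σ v_i r_i = 10·4 + 3·1 + 4·0 + 9·6 + 7·10 = 167 ≡ 2.
  S_1 = Σ v_i α_i r_i = 10·2·4 + 3·4·1 + 4·5·0 + 9·8·6 + 7·9·10 = 1154 ≡ 10.
  α_i^2 mod 11 = [4, 5, 3, 9, 4].
  S_2 = Σ v_i α_i^2 r_i = 10·4·4 + 3·5·1 + 4·3·0 + 9·9·6 + 7·4·10 = 941 ≡ 6.
  S = (2, 10, 6) ≠ 0, so r is not a codeword (an error is present).
Step 3: locate the error. For a single error e at position i, S_ℓ = v_i·e·α_i^ℓ, so α_err = S_1/S_0.
  S_0^{−1} = 2^{−1} = 6 (mod 11), so α_err = 10·6 = 60 ≡ 5 = α_3. Error position i = 3.
  Consistency check: S_2/S_1 = 6·10 = 60 ≡ 5 = α_err ✓ (single-error assumption holds).
Step 4: error magnitude e = S_0/v_3 = S_0·∏_{j≠3}(α_3 − α_j) = 2·3 = 6 ≡ 6 (mod 11).
Step 5: correct position 3: c_3 = r_3 − e = 0 − 6 ≡ 5 (mod 11). Hence c = [4, 1, 5, 6, 10].
  Check: interpolating c through the α_i gives m(x) = 7 + 4·x (degree < 2) with m(α_i) = c_i for every i, so c is indeed a codeword.


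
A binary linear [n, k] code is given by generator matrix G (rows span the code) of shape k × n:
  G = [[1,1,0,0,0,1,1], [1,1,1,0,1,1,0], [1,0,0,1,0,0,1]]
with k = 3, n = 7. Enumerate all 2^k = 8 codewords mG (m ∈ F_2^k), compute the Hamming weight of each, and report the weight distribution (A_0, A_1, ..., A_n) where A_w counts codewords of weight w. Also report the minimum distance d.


Weight distribution: A_0 = 1, A_3 = 3, A_4 = 2, A_5 = 1, A_6 = 1. Minimum distance d = 3.

Enumerate all 2^3 = 8 messages m ∈ F_2^3.
For each, compute codeword c = mG in F_2^7, then tally its weight.
  m = 000 → c = 0000000, weight = 0.
  m = 100 → c = 1100011, weight = 4.
  m = 010 → c = 1110110, weight = 5.
  m = 110 → c = 0010101, weight = 3.
  m = 001 → c = 1001001, weight = 3.
  m = 101 → c = 0101010, weight = 3.
  m = 011 → c = 0111111, weight = 6.
  m = 111 → c = 1011100, weight = 4.
Tally weights:
  weight 0: 1 codewords.
  weight 3: 3 codewords.
  weight 4: 2 codewords.
  weight 5: 1 codewords.
  weight 6: 1 codewords.
Minimum distance d = smallest w > 0 with A_w > 0 = 3.
Sanity: Σ A_w = 8 = 2^3 = 8 ✓.


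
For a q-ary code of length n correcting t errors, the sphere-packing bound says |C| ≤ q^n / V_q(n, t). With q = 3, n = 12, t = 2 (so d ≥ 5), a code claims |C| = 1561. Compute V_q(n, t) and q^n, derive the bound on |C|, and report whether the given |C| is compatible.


V_q(n, t) = 289, q^n = 531441, Hamming bound = 1838, |C| = 1561 ≤ bound (satisfied).

Step 1: Compute V_q(n, t) = Σ_{j=0}^2 C(n, j) (q−1)^j.
  j = 0: C(12,0)·(2)^0 = 1·1 = 1.
  j = 1: C(12,1)·(2)^1 = 12·2 = 24.
  j = 2: C(12,2)·(2)^2 = 66·4 = 264.
  V_q(n, t) = 1 + 24 + 264 = 289.
Step 2: q^n = 3^12 = 531441.
Step 3: Hamming bound ⌊q^n / V_q(n,t)⌋ = ⌊531441/289⌋ = 1838.
Step 4: Compare |C| = 1561 to 1838: satisfied.
The claimed |C| lies below the Hamming bound.


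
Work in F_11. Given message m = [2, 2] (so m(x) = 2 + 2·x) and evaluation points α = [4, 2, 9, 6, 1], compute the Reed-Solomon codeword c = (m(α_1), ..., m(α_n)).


c = [10, 6, 9, 3, 4]

Message polynomial: m(x) = 2 + 2·x (mod 11).
For each evaluation point α_i, compute m(α_i) mod 11:
  α_1 = 4: Horner steps 2 → 10, so m(4) = 10.
  α_2 = 2: Horner steps 2 → 6, so m(2) = 6.
  α_3 = 9: Horner steps 2 → 9, so m(9) = 9.
  α_4 = 6: Horner steps 2 → 3, so m(6) = 3.
  α_5 = 1: Horner steps 2 → 4, so m(1) = 4.
Codeword c = [10, 6, 9, 3, 4] ∈ F_11^5.


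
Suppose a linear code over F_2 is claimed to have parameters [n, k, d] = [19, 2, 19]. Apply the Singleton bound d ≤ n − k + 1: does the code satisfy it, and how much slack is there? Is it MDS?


Singleton RHS = n − k + 1 = 18, slack = -1, bound violated (no such code; not MDS).

Singleton bound: d ≤ n − k + 1.
Here n = 19, k = 2, so n − k + 1 = 18.
Given d = 19, check d ≤ 18: NO.
Slack = (n − k + 1) − d = -1.
The slack is negative: d = 19 exceeds n − k + 1 = 18 by 1, so the Singleton bound is violated and no linear [19, 2, 19]_2 code can exist. In particular it is not MDS (MDS requires d = n − k + 1 exactly).
Description: the claimed parameters are [19, 2, 19]_2; such a code would be impossible (violates the Singleton bound).


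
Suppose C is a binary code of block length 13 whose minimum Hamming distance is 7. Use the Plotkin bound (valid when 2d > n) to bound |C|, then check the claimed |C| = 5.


Plotkin bound M ≤ 14; given |C| = 5 ≤ bound (satisfied).

Check applicability: 2d = 14, n = 13.
2d − n = 1 > 0, so Plotkin applies.
Compute d/(2d−n) = 7/1 ≈ 7.0000.
⌊d/(2d−n)⌋ = 7.
Plotkin bound: M ≤ 2·7 = 14.
Given |C| = 5, check: satisfied.
This |C| is below the Plotkin bound.


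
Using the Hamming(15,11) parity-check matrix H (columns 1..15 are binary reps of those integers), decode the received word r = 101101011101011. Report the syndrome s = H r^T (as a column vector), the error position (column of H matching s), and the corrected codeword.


s = (0, 1, 1, 0)^T, error position = 6, corrected codeword c = 101100011101011

Compute s = H r^T mod 2 one row at a time:
  s_1 = 1 + 1 + 1 + 0 + 1 + 0 + 1 + 1 = 6 ≡ 0 (mod 2).
  s_2 = 1 + 0 + 1 + 0 + 1 + 0 + 1 + 1 = 5 ≡ 1 (mod 2).
  s_3 = 0 + 1 + 1 + 0 + 1 + 0 + 1 + 1 = 5 ≡ 1 (mod 2).
  s_4 = 1 + 1 + 0 + 0 + 1 + 0 + 0 + 1 = 4 ≡ 0 (mod 2).
s = (0, 1, 1, 0)^T — this equals column 6 of H (binary 0110), so error is at position 6.
Correct: flip bit 6 of r = 101101011101011 to get c = 101100011101011.


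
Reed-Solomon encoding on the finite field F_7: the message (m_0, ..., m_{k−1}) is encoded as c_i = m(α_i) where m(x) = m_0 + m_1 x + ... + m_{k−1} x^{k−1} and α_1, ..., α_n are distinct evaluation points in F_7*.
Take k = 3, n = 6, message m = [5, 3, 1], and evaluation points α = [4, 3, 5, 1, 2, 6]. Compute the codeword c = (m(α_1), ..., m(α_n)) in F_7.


c = [5, 2, 3, 2, 1, 3]

Message polynomial: m(x) = 5 + 3·x + 1·x^2 (mod 7).
For each evaluation point α_i, compute m(α_i) mod 7:
  α_1 = 4: Horner steps 1 → 0 → 5, so m(4) = 5.
  α_2 = 3: Horner steps 1 → 6 → 2, so m(3) = 2.
  α_3 = 5: Horner steps 1 → 1 → 3, so m(5) = 3.
  α_4 = 1: Horner steps 1 → 4 → 2, so m(1) = 2.
  α_5 = 2: Horner steps 1 → 5 → 1, so m(2) = 1.
  α_6 = 6: Horner steps 1 → 2 → 3, so m(6) = 3.
Codeword c = [5, 2, 3, 2, 1, 3] ∈ F_7^6.


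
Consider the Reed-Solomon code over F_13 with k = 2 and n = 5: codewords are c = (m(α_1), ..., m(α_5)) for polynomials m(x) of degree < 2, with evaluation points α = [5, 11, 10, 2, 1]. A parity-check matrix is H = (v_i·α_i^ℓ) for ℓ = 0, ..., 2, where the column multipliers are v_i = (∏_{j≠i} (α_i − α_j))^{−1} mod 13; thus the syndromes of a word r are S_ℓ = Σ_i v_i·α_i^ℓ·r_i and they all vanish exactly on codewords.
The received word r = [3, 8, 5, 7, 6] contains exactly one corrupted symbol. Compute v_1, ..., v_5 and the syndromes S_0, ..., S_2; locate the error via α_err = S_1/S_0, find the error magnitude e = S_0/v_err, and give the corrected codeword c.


S = (6, 6, 6), error at position 5, error magnitude e = 2, c = [3, 8, 5, 7, 4].

Step 1: column multipliers v_i = (∏_{j≠i}(α_i − α_j))^{−1} mod 13.
  i = 1 (α = 5): (5−11)(5−10)(5−2)(5−1) = (−6)·(−5)·3·4 = 360 ≡ 9, so v_1 = 9^{−1} = 3 (mod 13).
  i = 2 (α = 11): (11−5)(11−10)(11−2)(11−1) = 6·1·9·10 = 540 ≡ 7, so v_2 = 7^{−1} = 2 (mod 13).
  i = 3 (α = 10): (10−5)(10−11)(10−2)(10−1) = 5·(−1)·8·9 = −360 ≡ 4, so v_3 = 4^{−1} = 10 (mod 13).
  i = 4 (α = 2): (2−5)(2−11)(2−10)(2−1) = (−3)·(−9)·(−8)·1 = −216 ≡ 5, so v_4 = 5^{−1} = 8 (mod 13).
  i = 5 (α = 1): (1−5)(1−11)(1−10)(1−2) = (−4)·(−10)·(−9)·(−1) = 360 ≡ 9, so v_5 = 9^{−1} = 3 (mod 13).
  v = [3, 2, 10, 8, 3].
Step 2: syndromes of r = [3, 8, 5, 7, 6] (all sums mod 13).
  S_0 = Σ v_i r_i = 3·3 + 2·8 + 10·5 + 8·7 + 3·6 = 149 ≡ 6.
  S_1 = Σ v_i α_i r_i = 3·5·3 + 2·11·8 + 10·10·5 + 8·2·7 + 3·1·6 = 851 ≡ 6.
  α_i^2 mod 13 = [12, 4, 9, 4, 1].
  S_2 = Σ v_i α_i^2 r_i = 3·12·3 + 2·4·8 + 10·9·5 + 8·4·7 + 3·1·6 = 864 ≡ 6.
  S = (6, 6, 6) ≠ 0, so r is not a codeword (an error is present).
Step 3: locate the error. For a single error e at position i, S_ℓ = v_i·e·α_i^ℓ, so α_err = S_1/S_0.
  S_0^{−1} = 6^{−1} = 11 (mod 13), so α_err = 6·11 = 66 ≡ 1 = α_5. Error position i = 5.
  Consistency check: S_2/S_1 = 6·11 = 66 ≡ 1 = α_err ✓ (single-error assumption holds).
Step 4: error magnitude e = S_0/v_5 = S_0·∏_{j≠5}(α_5 − α_j) = 6·9 = 54 ≡ 2 (mod 13).
Step 5: correct position 5: c_5 = r_5 − e = 6 − 2 ≡ 4 (mod 13). Hence c = [3, 8, 5, 7, 4].
  Check: interpolating c through the α_i gives m(x) = 1 + 3·x (degree < 2) with m(α_i) = c_i for every i, so c is indeed a codeword.


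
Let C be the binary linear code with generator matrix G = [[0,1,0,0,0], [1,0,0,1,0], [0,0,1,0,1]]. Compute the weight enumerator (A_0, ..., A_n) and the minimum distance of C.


Weight distribution: A_0 = 1, A_1 = 1, A_2 = 2, A_3 = 2, A_4 = 1, A_5 = 1. Minimum distance d = 1.

Enumerate all 2^3 = 8 messages m ∈ F_2^3.
For each, compute codeword c = mG in F_2^5, then tally its weight.
  m = 000 → c = 00000, weight = 0.
  m = 100 → c = 01000, weight = 1.
  m = 010 → c = 10010, weight = 2.
  m = 110 → c = 11010, weight = 3.
  m = 001 → c = 00101, weight = 2.
  m = 101 → c = 01101, weight = 3.
  m = 011 → c = 10111, weight = 4.
  m = 111 → c = 11111, weight = 5.
Tally weights:
  weight 0: 1 codewords.
  weight 1: 1 codewords.
  weight 2: 2 codewords.
  weight 3: 2 codewords.
  weight 4: 1 codewords.
  weight 5: 1 codewords.
Minimum distance d = smallest w > 0 with A_w > 0 = 1.
Sanity: Σ A_w = 8 = 2^3 = 8 ✓.


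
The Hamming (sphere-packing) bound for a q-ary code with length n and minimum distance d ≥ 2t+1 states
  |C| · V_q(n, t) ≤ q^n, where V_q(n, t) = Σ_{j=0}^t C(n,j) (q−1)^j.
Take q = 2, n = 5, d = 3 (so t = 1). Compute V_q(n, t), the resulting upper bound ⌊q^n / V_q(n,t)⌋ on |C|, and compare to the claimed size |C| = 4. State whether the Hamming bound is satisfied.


V_q(n, t) = 6, q^n = 32, Hamming bound = 5, |C| = 4 ≤ bound (satisfied).

Step 1: Compute V_q(n, t) = Σ_{j=0}^1 C(n, j) (q−1)^j.
  j = 0: C(5,0)·(1)^0 = 1·1 = 1.
  j = 1: C(5,1)·(1)^1 = 5·1 = 5.
  V_q(n, t) = 1 + 5 = 6.
Step 2: q^n = 2^5 = 32.
Step 3: Hamming bound ⌊q^n / V_q(n,t)⌋ = ⌊32/6⌋ = 5.
Step 4: Compare |C| = 4 to 5: satisfied.
The claimed |C| lies below the Hamming bound.


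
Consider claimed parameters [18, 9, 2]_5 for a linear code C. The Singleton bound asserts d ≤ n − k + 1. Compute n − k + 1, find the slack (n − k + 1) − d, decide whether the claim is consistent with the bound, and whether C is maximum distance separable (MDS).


Singleton RHS = n − k + 1 = 10, slack = 8, bound satisfied, not MDS.

Singleton bound: d ≤ n − k + 1.
Here n = 18, k = 9, so n − k + 1 = 10.
Given d = 2, check d ≤ 10: YES.
Slack = (n − k + 1) − d = 8.
The code is NOT MDS (slack = 8 > 0).
Description: the claimed parameters are [18, 9, 2]_5; such a code would be non-MDS.


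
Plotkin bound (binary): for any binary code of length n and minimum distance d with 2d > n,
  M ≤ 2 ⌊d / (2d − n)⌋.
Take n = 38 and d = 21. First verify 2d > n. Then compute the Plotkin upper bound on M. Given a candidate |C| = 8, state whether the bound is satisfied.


Plotkin bound M ≤ 10; given |C| = 8 ≤ bound (satisfied).

Check applicability: 2d = 42, n = 38.
2d − n = 4 > 0, so Plotkin applies.
Compute d/(2d−n) = 21/4 ≈ 5.2500.
⌊d/(2d−n)⌋ = 5.
Plotkin bound: M ≤ 2·5 = 10.
Given |C| = 8, check: satisfied.
This |C| is below the Plotkin bound.


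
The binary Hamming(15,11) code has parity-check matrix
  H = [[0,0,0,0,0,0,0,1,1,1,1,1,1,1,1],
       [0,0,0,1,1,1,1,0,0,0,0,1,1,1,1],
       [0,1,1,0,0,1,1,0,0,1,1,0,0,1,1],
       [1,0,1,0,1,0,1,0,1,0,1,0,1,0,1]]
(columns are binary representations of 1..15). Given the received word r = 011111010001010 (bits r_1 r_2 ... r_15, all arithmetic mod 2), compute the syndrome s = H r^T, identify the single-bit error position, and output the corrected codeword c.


s = (1, 1, 0, 0)^T, error position = 12, corrected codeword c = 011111010000010

Compute s = H r^T mod 2 one row at a time:
  s_1 = 1 + 0 + 0 + 0 + 1 + 0 + 1 + 0 = 3 ≡ 1 (mod 2).
  s_2 = 1 + 1 + 1 + 0 + 1 + 0 + 1 + 0 = 5 ≡ 1 (mod 2).
  s_3 = 1 + 1 + 1 + 0 + 0 + 0 + 1 + 0 = 4 ≡ 0 (mod 2).
  s_4 = 0 + 1 + 1 + 0 + 0 + 0 + 0 + 0 = 2 ≡ 0 (mod 2).
s = (1, 1, 0, 0)^T — this equals column 12 of H (binary 1100), so error is at position 12.
Correct: flip bit 12 of r = 011111010001010 to get c = 011111010000010.


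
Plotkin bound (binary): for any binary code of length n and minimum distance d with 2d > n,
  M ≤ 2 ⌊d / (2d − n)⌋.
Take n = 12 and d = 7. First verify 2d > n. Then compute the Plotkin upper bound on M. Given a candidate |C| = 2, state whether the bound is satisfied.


Plotkin bound M ≤ 6; given |C| = 2 ≤ bound (satisfied).

Check applicability: 2d = 14, n = 12.
2d − n = 2 > 0, so Plotkin applies.
Compute d/(2d−n) = 7/2 ≈ 3.5000.
⌊d/(2d−n)⌋ = 3.
Plotkin bound: M ≤ 2·3 = 6.
Given |C| = 2, check: satisfied.
This |C| is below the Plotkin bound.


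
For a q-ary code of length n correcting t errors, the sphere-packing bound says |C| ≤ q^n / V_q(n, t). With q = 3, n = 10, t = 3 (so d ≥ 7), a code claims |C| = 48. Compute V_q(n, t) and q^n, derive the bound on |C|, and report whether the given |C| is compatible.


V_q(n, t) = 1161, q^n = 59049, Hamming bound = 50, |C| = 48 ≤ bound (satisfied).

Step 1: Compute V_q(n, t) = Σ_{j=0}^3 C(n, j) (q−1)^j.
  j = 0: C(10,0)·(2)^0 = 1·1 = 1.
  j = 1: C(10,1)·(2)^1 = 10·2 = 20.
  j = 2: C(10,2)·(2)^2 = 45·4 = 180.
  j = 3: C(10,3)·(2)^3 = 120·8 = 960.
  V_q(n, t) = 1 + 20 + 180 + 960 = 1161.
Step 2: q^n = 3^10 = 59049.
Step 3: Hamming bound ⌊q^n / V_q(n,t)⌋ = ⌊59049/1161⌋ = 50.
Step 4: Compare |C| = 48 to 50: satisfied.
The claimed |C| lies below the Hamming bound.


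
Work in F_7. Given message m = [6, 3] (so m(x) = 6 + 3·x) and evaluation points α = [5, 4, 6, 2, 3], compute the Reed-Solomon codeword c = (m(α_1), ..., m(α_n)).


c = [0, 4, 3, 5, 1]

Message polynomial: m(x) = 6 + 3·x (mod 7).
For each evaluation point α_i, compute m(α_i) mod 7:
  α_1 = 5: Horner steps 3 → 0, so m(5) = 0.
  α_2 = 4: Horner steps 3 → 4, so m(4) = 4.
  α_3 = 6: Horner steps 3 → 3, so m(6) = 3.
  α_4 = 2: Horner steps 3 → 5, so m(2) = 5.
  α_5 = 3: Horner steps 3 → 1, so m(3) = 1.
Codeword c = [0, 4, 3, 5, 1] ∈ F_7^5.


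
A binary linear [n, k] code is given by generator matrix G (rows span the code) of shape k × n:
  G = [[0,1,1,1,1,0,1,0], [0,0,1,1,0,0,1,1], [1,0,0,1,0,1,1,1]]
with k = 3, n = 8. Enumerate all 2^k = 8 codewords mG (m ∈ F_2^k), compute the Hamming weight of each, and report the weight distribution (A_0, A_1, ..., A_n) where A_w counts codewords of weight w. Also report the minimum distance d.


Weight distribution: A_0 = 1, A_3 = 2, A_4 = 1, A_5 = 2, A_6 = 2. Minimum distance d = 3.

Enumerate all 2^3 = 8 messages m ∈ F_2^3.
For each, compute codeword c = mG in F_2^8, then tally its weight.
  m = 000 → c = 00000000, weight = 0.
  m = 100 → c = 01111010, weight = 5.
  m = 010 → c = 00110011, weight = 4.
  m = 110 → c = 01001001, weight = 3.
  m = 001 → c = 10010111, weight = 5.
  m = 101 → c = 11101101, weight = 6.
  m = 011 → c = 10100100, weight = 3.
  m = 111 → c = 11011110, weight = 6.
Tally weights:
  weight 0: 1 codewords.
  weight 3: 2 codewords.
  weight 4: 1 codewords.
  weight 5: 2 codewords.
  weight 6: 2 codewords.
Minimum distance d = smallest w > 0 with A_w > 0 = 3.
Sanity: Σ A_w = 8 = 2^3 = 8 ✓.


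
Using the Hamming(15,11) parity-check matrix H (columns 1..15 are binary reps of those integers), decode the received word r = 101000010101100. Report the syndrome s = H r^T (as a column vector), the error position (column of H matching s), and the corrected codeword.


s = (0, 0, 0, 1)^T, error position = 1, corrected codeword c = 001000010101100

Compute s = H r^T mod 2 one row at a time:
  s_1 = 1 + 0 + 1 + 0 + 1 + 1 + 0 + 0 = 4 ≡ 0 (mod 2).
  s_2 = 0 + 0 + 0 + 0 + 1 + 1 + 0 + 0 = 2 ≡ 0 (mod 2).
  s_3 = 0 + 1 + 0 + 0 + 1 + 0 + 0 + 0 = 2 ≡ 0 (mod 2).
  s_4 = 1 + 1 + 0 + 0 + 0 + 0 + 1 + 0 = 3 ≡ 1 (mod 2).
s = (0, 0, 0, 1)^T — this equals column 1 of H (binary 0001), so error is at position 1.
Correct: flip bit 1 of r = 101000010101100 to get c = 001000010101100.


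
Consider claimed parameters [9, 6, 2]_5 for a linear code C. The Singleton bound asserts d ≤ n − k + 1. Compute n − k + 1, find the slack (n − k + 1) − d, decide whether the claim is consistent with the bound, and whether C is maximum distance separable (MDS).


Singleton RHS = n − k + 1 = 4, slack = 2, bound satisfied, not MDS.

Singleton bound: d ≤ n − k + 1.
Here n = 9, k = 6, so n − k + 1 = 4.
Given d = 2, check d ≤ 4: YES.
Slack = (n − k + 1) − d = 2.
The code is NOT MDS (slack = 2 > 0).
Description: the claimed parameters are [9, 6, 2]_5; such a code would be non-MDS.


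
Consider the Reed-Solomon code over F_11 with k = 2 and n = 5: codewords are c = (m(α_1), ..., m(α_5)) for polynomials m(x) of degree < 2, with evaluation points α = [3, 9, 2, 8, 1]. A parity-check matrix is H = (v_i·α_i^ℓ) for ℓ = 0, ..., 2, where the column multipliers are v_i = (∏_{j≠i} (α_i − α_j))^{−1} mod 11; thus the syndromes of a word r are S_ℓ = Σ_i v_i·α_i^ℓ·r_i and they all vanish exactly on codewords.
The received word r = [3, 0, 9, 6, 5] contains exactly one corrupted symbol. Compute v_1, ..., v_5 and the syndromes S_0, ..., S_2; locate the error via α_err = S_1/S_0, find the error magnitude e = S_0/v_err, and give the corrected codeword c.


S = (6, 6, 6), error at position 5, error magnitude e = 1, c = [3, 0, 9, 6, 4].

Step 1: column multipliers v_i = (∏_{j≠i}(α_i − α_j))^{−1} mod 11.
  i = 1 (α = 3): (3−9)(3−2)(3−8)(3−1) = (−6)·1·(−5)·2 = 60 ≡ 5, so v_1 = 5^{−1} = 9 (mod 11).
  i = 2 (α = 9): (9−3)(9−2)(9−8)(9−1) = 6·7·1·8 = 336 ≡ 6, so v_2 = 6^{−1} = 2 (mod 11).
  i = 3 (α = 2): (2−3)(2−9)(2−8)(2−1) = (−1)·(−7)·(−6)·1 = −42 ≡ 2, so v_3 = 2^{−1} = 6 (mod 11).
  i = 4 (α = 8): (8−3)(8−9)(8−2)(8−1) = 5·(−1)·6·7 = −210 ≡ 10, so v_4 = 10^{−1} = 10 (mod 11).
  i = 5 (α = 1): (1−3)(1−9)(1−2)(1−8) = (−2)·(−8)·(−1)·(−7) = 112 ≡ 2, so v_5 = 2^{−1} = 6 (mod 11).
  v = [9, 2, 6, 10, 6].
Step 2: syndromes of r = [3, 0, 9, 6, 5] (all sums mod 11).
  S_0 = Σ v_i r_i = 9·3 + 2·0 + 6·9 + 10·6 + 6·5 = 171 ≡ 6.
  S_1 = Σ v_i α_i r_i = 9·3·3 + 2·9·0 + 6·2·9 + 10·8·6 + 6·1·5 = 699 ≡ 6.
  α_i^2 mod 11 = [9, 4, 4, 9, 1].
  S_2 = Σ v_i α_i^2 r_i = 9·9·3 + 2·4·0 + 6·4·9 + 10·9·6 + 6·1·5 = 1029 ≡ 6.
  S = (6, 6, 6) ≠ 0, so r is not a codeword (an error is present).
Step 3: locate the error. For a single error e at position i, S_ℓ = v_i·e·α_i^ℓ, so α_err = S_1/S_0.
  S_0^{−1} = 6^{−1} = 2 (mod 11), so α_err = 6·2 = 12 ≡ 1 = α_5. Error position i = 5.
  Consistency check: S_2/S_1 = 6·2 = 12 ≡ 1 = α_err ✓ (single-error assumption holds).
Step 4: error magnitude e = S_0/v_5 = S_0·∏_{j≠5}(α_5 − α_j) = 6·2 = 12 ≡ 1 (mod 11).
Step 5: correct position 5: c_5 = r_5 − e = 5 − 1 ≡ 4 (mod 11). Hence c = [3, 0, 9, 6, 4].
  Check: interpolating c through the α_i gives m(x) = 10 + 5·x (degree < 2) with m(α_i) = c_i for every i, so c is indeed a codeword.
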